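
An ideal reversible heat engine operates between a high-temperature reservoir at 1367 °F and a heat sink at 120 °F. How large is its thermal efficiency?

T_H = 1367 °F → (1367 − 32) × 5/9 = 741.67 °C = 1014.82 K.
T_C = 120 °F → (120 − 32) × 5/9 = 48.89 °C = 322.04 K.
Carnot efficiency: η = 1 − T_C/T_H = 1 − 322.04/1014.82 = 0.6827.

η ≈ 0.6827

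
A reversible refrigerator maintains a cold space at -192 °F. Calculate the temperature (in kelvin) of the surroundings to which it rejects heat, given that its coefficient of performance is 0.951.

T_C = -192 °F → (-192 − 32) × 5/9 = -124.44 °C = 148.71 K.
COP_R = T_C/(T_H − T_C) ⇒ T_H = T_C·(1 + 1/COP_R) = 148.71 × (1 + 1/0.951) = 305 K.

T_H ≈ 305 K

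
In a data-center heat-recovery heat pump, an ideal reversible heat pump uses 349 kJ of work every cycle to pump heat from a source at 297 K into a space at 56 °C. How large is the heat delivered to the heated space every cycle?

Q_H ≈ 3570 kJ

T_H = 56 °C → 56 + 273.15 = 329.15 K.
The Carnot heat-pump COP is COP_HP = T_H/(T_H − T_C) = 329.15/32.15 = 10.2379.
Q_H = COP_HP · W = 10.2379 × 349 = 3570 kJ.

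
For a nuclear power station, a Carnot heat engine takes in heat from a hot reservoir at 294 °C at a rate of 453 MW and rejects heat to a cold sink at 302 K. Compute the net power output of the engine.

Ẇ ≈ 211.8 MW

T_H = 294 °C → 294 + 273.15 = 567.15 K.
Since the cycle is reversible, η = 1 − T_C/T_H = 1 − 302.00/567.15 = 0.4675.
W = η·Q_H = 0.4675 × 453 = 211.8 MW.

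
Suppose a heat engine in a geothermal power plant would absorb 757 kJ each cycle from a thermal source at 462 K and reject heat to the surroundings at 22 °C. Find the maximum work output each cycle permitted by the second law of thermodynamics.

W_max ≈ 273 kJ

T_C = 22 °C → 22 + 273.15 = 295.15 K.
By the Carnot theorem, η_max = 1 − T_C/T_H = 1 − 295.15/462.00 = 0.3611.
W_max = η_max · Q_H = 0.3611 × 757 = 273 kJ.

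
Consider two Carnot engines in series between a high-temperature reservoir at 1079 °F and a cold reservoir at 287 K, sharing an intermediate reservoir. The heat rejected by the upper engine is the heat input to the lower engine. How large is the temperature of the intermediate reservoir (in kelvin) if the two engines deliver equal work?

T_m ≈ 570.9 K

T_H = 1079 °F → (1079 − 32) × 5/9 = 581.67 °C = 854.82 K.
For reversible stages Q_m = Q_H·(T_m/T_H). Setting W₁ = Q_H(1 − T_m/T_H) equal to W₂ = Q_m(1 − T_C/T_m) = Q_H·(T_m − T_C)/T_H gives T_H − T_m = T_m − T_C, so T_m = (T_H + T_C)/2 = (854.82 + 287.00)/2 = 570.9 K.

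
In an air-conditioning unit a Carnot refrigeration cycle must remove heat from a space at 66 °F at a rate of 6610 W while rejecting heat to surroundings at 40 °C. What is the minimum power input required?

Ẇ_in ≈ 478 W

T_H = 40 °C → 40 + 273.15 = 313.15 K.
T_C = 66 °F → (66 − 32) × 5/9 = 18.89 °C = 292.04 K.
Carnot COP: COP_R = T_C/(T_H − T_C) = 292.04/21.11 = 13.8334.
W = Q_C/COP_R = 6610/13.8334 = 478 W.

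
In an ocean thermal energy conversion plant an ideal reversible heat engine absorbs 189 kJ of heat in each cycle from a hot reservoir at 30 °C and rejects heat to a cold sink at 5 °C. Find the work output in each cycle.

T_H = 30 °C → 30 + 273.15 = 303.15 K.
T_C = 5 °C → 5 + 273.15 = 278.15 K.
For a reversible engine, η = 1 − T_C/T_H = 1 − 278.15/303.15 = 0.0825.
W = η·Q_H = 0.0825 × 189 = 15.6 kJ.

W ≈ 15.6 kJ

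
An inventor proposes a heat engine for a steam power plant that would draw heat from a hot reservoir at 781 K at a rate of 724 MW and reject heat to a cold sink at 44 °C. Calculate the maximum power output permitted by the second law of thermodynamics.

T_C = 44 °C → 44 + 273.15 = 317.15 K.
No engine can exceed the Carnot limit: η_max = 1 − T_C/T_H = 1 − 317.15/781.00 = 0.5939.
W_max = η_max · Q_H = 0.5939 × 724 = 430 MW.

Ẇ_max ≈ 430 MW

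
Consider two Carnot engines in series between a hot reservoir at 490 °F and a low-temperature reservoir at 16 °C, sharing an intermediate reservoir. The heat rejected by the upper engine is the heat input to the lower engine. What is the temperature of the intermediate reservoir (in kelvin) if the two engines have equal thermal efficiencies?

T_m ≈ 391 K

T_H = 490 °F → (490 − 32) × 5/9 = 254.44 °C = 527.59 K.
T_C = 16 °C → 16 + 273.15 = 289.15 K.
Equal efficiencies require 1 − T_m/T_H = 1 − T_C/T_m, i.e. T_m/T_H = T_C/T_m, so T_m = √(T_H·T_C) = √(527.59 × 289.15) = 391 K.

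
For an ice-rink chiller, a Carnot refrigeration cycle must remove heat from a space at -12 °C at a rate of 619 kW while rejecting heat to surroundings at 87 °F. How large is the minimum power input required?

T_H = 87 °F → (87 − 32) × 5/9 = 30.56 °C = 303.71 K.
T_C = -12 °C → -12 + 273.15 = 261.15 K.
For a reversible refrigerator, COP_R = T_C/(T_H − T_C) = 261.15/42.56 = 6.1367.
W = Q_C/COP_R = 619/6.1367 = 101 kW.

Ẇ_in ≈ 101 kW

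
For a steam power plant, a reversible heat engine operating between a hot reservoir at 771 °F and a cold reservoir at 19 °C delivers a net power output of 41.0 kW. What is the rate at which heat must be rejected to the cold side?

T_H = 771 °F → (771 − 32) × 5/9 = 410.56 °C = 683.71 K.
T_C = 19 °C → 19 + 273.15 = 292.15 K.
The Carnot efficiency is η = 1 − T_C/T_H = 1 − 292.15/683.71 = 0.5727.
Since Q_C/Q_H = T_C/T_H and Q_H = W/η, Q_C = W·T_C/(T_H − T_C) = 41.0 × 292.15/391.56 = 30.6 kW.

Q̇_C ≈ 30.6 kW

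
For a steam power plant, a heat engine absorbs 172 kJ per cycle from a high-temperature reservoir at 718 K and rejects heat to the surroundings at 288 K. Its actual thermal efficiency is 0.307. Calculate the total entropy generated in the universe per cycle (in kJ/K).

W = η·Q_H = 0.307 × 172 = 52.80 kJ, so Q_C = Q_H − W = 119.2 kJ.
Entropy balance on the reservoirs: −Q_H/T_H = -0.2396 kJ/K, +Q_C/T_C = 0.4139 kJ/K.
ΔS_univ = −Q_H/T_H + Q_C/T_C = 0.174 kJ/K (> 0, since η = 0.307 < η_Carnot = 0.599).

ΔS_univ ≈ 0.174 kJ/K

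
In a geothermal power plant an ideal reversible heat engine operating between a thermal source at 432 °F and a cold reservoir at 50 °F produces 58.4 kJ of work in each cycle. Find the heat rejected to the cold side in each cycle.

Q_C ≈ 77.9 kJ

T_H = 432 °F → (432 − 32) × 5/9 = 222.22 °C = 495.37 K.
T_C = 50 °F → (50 − 32) × 5/9 = 10.00 °C = 283.15 K.
Since the cycle is reversible, η = 1 − T_C/T_H = 1 − 283.15/495.37 = 0.4284.
Since Q_C/Q_H = T_C/T_H and Q_H = W/η, Q_C = W·T_C/(T_H − T_C) = 58.4 × 283.15/212.22 = 77.9 kJ.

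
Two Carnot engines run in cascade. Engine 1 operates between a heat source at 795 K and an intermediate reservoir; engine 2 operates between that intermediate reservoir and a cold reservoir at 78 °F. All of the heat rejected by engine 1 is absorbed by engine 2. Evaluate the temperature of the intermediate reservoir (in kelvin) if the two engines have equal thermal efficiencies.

T_C = 78 °F → (78 − 32) × 5/9 = 25.56 °C = 298.71 K.
Equal efficiencies require 1 − T_m/T_H = 1 − T_C/T_m, i.e. T_m/T_H = T_C/T_m, so T_m = √(T_H·T_C) = √(795.00 × 298.71) = 487.3 K.

T_m ≈ 487.3 K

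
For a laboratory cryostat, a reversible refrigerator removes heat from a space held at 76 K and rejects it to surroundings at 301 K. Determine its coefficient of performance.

COP_R ≈ 0.338

For a reversible refrigerator, COP_R = T_C/(T_H − T_C) = 76.00/(301.00 − 76.00) = 0.338.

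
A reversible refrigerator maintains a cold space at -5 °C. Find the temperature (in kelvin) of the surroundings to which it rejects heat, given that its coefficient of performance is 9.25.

T_H ≈ 297.1 K

T_C = -5 °C → -5 + 273.15 = 268.15 K.
COP_R = T_C/(T_H − T_C) ⇒ T_H = T_C·(1 + 1/COP_R) = 268.15 × (1 + 1/9.25) = 297.1 K.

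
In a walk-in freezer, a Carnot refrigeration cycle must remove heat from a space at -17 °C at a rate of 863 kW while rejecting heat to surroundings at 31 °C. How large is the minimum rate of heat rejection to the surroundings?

Q̇_H ≈ 1020 kW

T_H = 31 °C → 31 + 273.15 = 304.15 K.
T_C = -17 °C → -17 + 273.15 = 256.15 K.
For a reversible cycle Q_H/Q_C = T_H/T_C, so Q_H = Q_C·T_H/T_C = 863 × 304.15/256.15 = 1020 kW.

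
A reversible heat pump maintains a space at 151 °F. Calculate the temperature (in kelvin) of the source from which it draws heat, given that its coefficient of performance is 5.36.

T_C ≈ 276.0 K

T_H = 151 °F → (151 − 32) × 5/9 = 66.11 °C = 339.26 K.
COP_HP = T_H/(T_H − T_C) ⇒ T_C = T_H·(COP_HP − 1)/COP_HP = 339.26 × (5.36 − 1)/5.36 = 276.0 K.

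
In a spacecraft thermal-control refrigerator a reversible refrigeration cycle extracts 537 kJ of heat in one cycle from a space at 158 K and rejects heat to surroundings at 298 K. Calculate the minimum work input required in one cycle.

W_in ≈ 476 kJ

COP_R = T_C/(T_H − T_C) = 158.00/140.00 = 1.1286.
W = Q_C/COP_R = 537/1.1286 = 476 kJ.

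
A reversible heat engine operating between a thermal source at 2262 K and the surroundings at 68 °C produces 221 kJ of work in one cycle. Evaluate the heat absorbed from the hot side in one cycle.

T_C = 68 °C → 68 + 273.15 = 341.15 K.
η_rev = 1 − T_C/T_H = 1 − 341.15/2262.00 = 0.8492.
Q_H = W/η = 221/0.8492 = 260 kJ.

Q_H ≈ 260 kJ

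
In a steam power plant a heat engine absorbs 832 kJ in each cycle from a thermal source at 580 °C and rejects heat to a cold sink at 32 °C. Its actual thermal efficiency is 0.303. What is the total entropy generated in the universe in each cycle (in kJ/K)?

ΔS_univ ≈ 0.9252 kJ/K

T_H = 580 °C → 580 + 273.15 = 853.15 K.
T_C = 32 °C → 32 + 273.15 = 305.15 K.
W = η·Q_H = 0.303 × 832 = 252.1 kJ, so Q_C = Q_H − W = 579.9 kJ.
Reservoir entropy changes: ΔS_H = −Q_H/T_H = −832/853.15 = -0.9752 kJ/K and ΔS_C = +Q_C/T_C = 579.9/305.15 = 1.900 kJ/K.
ΔS_univ = −Q_H/T_H + Q_C/T_C = 0.9252 kJ/K (> 0, since η = 0.303 < η_Carnot = 0.642).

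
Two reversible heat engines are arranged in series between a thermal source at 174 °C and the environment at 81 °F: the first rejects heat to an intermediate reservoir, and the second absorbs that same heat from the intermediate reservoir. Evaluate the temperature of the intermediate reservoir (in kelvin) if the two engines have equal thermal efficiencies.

T_H = 174 °C → 174 + 273.15 = 447.15 K.
T_C = 81 °F → (81 − 32) × 5/9 = 27.22 °C = 300.37 K.
Equal efficiencies require 1 − T_m/T_H = 1 − T_C/T_m, i.e. T_m/T_H = T_C/T_m, so T_m = √(T_H·T_C) = √(447.15 × 300.37) = 366 K.

T_m ≈ 366 K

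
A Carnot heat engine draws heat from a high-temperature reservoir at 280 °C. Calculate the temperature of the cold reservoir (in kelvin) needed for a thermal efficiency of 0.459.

T_H = 280 °C → 280 + 273.15 = 553.15 K.
From η = 1 − T_C/T_H, T_C = T_H·(1 − η) = 553.15 × (1 − 0.459) = 299 K.

T_C ≈ 299 K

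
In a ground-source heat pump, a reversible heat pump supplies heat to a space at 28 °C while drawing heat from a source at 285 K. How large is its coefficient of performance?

COP_HP ≈ 18.6

T_H = 28 °C → 28 + 273.15 = 301.15 K.
The Carnot heat-pump COP is COP_HP = T_H/(T_H − T_C) = 301.15/(301.15 − 285.00) = 18.6.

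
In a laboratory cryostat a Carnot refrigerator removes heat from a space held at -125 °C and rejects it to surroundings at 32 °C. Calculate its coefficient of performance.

COP_R ≈ 0.9436

T_H = 32 °C → 32 + 273.15 = 305.15 K.
T_C = -125 °C → -125 + 273.15 = 148.15 K.
The reversible coefficient of performance is COP_R = T_C/(T_H − T_C) = 148.15/(305.15 − 148.15) = 0.9436.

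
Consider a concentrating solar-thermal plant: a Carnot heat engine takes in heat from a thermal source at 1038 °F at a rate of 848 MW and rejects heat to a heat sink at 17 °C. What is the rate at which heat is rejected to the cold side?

T_H = 1038 °F → (1038 − 32) × 5/9 = 558.89 °C = 832.04 K.
T_C = 17 °C → 17 + 273.15 = 290.15 K.
For a reversible engine, η = 1 − T_C/T_H = 1 − 290.15/832.04 = 0.6513.
For a reversible cycle Q_C/Q_H = T_C/T_H, so Q_C = 848 × 290.15/832.04 = 295.7 MW.

Q̇_C ≈ 295.7 MW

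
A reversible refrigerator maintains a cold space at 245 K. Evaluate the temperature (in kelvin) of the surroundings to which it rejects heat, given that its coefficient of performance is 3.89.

T_H ≈ 308 K

COP_R = T_C/(T_H − T_C) ⇒ T_H = T_C·(1 + 1/COP_R) = 245.00 × (1 + 1/3.89) = 308 K.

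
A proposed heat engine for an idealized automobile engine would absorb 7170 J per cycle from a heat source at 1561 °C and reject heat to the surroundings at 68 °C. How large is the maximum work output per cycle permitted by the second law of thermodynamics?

W_max ≈ 5836 J

T_H = 1561 °C → 1561 + 273.15 = 1834.15 K.
T_C = 68 °C → 68 + 273.15 = 341.15 K.
The upper bound on efficiency is η_max = 1 − T_C/T_H = 1 − 341.15/1834.15 = 0.8140.
W_max = η_max · Q_H = 0.8140 × 7170 = 5836 J.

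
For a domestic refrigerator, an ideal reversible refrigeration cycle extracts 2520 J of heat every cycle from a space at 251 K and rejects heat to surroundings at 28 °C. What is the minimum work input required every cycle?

T_H = 28 °C → 28 + 273.15 = 301.15 K.
Carnot COP: COP_R = T_C/(T_H − T_C) = 251.00/50.15 = 5.0050.
W = Q_C/COP_R = 2520/5.0050 = 503 J.

W_in ≈ 503 J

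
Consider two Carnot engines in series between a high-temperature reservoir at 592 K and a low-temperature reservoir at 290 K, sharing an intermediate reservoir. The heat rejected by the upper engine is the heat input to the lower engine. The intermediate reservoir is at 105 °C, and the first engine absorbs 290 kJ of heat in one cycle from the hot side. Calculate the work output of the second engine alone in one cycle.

W₂ ≈ 43.2 kJ

T_m = 105 °C → 105 + 273.15 = 378.15 K.
Heat entering the second stage: Q_m = Q_H·(T_m/T_H) = 290 × 378.15/592.00 = 185 kJ.
Second-stage efficiency η₂ = 1 − T_C/T_m = 1 − 290.00/378.15 = 0.2331, so W₂ = η₂·Q_m = 43.2 kJ.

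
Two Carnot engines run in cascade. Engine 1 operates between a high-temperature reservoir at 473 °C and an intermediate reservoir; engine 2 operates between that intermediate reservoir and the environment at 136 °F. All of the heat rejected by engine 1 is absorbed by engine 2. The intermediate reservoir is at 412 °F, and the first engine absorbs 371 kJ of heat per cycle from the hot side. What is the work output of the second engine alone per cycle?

T_H = 473 °C → 473 + 273.15 = 746.15 K.
T_C = 136 °F → (136 − 32) × 5/9 = 57.78 °C = 330.93 K.
T_m = 412 °F → (412 − 32) × 5/9 = 211.11 °C = 484.26 K.
Heat entering the second stage: Q_m = Q_H·(T_m/T_H) = 371 × 484.26/746.15 = 241 kJ.
Second-stage efficiency η₂ = 1 − T_C/T_m = 1 − 330.93/484.26 = 0.3166, so W₂ = η₂·Q_m = 76.2 kJ.

W₂ ≈ 76.2 kJ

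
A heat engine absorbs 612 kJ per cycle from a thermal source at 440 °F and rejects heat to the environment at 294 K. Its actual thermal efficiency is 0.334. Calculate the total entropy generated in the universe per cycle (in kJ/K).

T_H = 440 °F → (440 − 32) × 5/9 = 226.67 °C = 499.82 K.
W = η·Q_H = 0.334 × 612 = 204.4 kJ, so Q_C = Q_H − W = 407.6 kJ.
Reservoir entropy changes: ΔS_H = −Q_H/T_H = −612/499.82 = -1.224 kJ/K and ΔS_C = +Q_C/T_C = 407.6/294.00 = 1.386 kJ/K.
ΔS_univ = −Q_H/T_H + Q_C/T_C = 0.162 kJ/K (> 0, since η = 0.334 < η_Carnot = 0.412).

ΔS_univ ≈ 0.162 kJ/K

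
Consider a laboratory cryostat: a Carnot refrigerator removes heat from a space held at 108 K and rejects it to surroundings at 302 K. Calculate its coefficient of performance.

COP_R ≈ 0.5567

Carnot COP: COP_R = T_C/(T_H − T_C) = 108.00/(302.00 − 108.00) = 0.5567.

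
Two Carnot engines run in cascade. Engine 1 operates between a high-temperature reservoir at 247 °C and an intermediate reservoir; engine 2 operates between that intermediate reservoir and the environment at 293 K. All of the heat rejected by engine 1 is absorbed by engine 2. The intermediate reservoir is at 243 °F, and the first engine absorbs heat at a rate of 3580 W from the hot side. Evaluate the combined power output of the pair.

Ẇ_total ≈ 1560 W

T_H = 247 °C → 247 + 273.15 = 520.15 K.
Two reversible stages in series are equivalent to a single Carnot engine between T_H and T_C, so η_total = 1 − T_C/T_H = 1 − 293.00/520.15 = 0.4367.
W_total = η_total · Q_H = 0.4367 × 3580 = 1560 W.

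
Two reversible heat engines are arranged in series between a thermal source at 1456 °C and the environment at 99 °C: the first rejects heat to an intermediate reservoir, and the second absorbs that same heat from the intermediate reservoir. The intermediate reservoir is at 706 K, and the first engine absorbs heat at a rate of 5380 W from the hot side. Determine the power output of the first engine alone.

Ẇ₁ ≈ 3183 W

T_H = 1456 °C → 1456 + 273.15 = 1729.15 K.
T_C = 99 °C → 99 + 273.15 = 372.15 K.
First-stage efficiency η₁ = 1 − T_m/T_H = 1 − 706.00/1729.15 = 0.5917.
W₁ = η₁·Q_H = 0.5917 × 5380 = 3183 W.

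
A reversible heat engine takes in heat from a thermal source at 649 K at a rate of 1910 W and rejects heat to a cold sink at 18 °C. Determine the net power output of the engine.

T_C = 18 °C → 18 + 273.15 = 291.15 K.
η_rev = 1 − T_C/T_H = 1 − 291.15/649.00 = 0.5514.
W = η·Q_H = 0.5514 × 1910 = 1050 W.

Ẇ ≈ 1050 W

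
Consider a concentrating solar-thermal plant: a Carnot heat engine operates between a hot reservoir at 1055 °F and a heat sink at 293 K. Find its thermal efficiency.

η ≈ 0.6518

T_H = 1055 °F → (1055 − 32) × 5/9 = 568.33 °C = 841.48 K.
Since the cycle is reversible, η = 1 − T_C/T_H = 1 − 293.00/841.48 = 0.6518.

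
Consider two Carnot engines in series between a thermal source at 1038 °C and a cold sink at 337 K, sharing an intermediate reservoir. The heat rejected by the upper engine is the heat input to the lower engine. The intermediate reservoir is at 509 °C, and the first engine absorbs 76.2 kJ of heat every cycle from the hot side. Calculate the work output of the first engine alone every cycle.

T_H = 1038 °C → 1038 + 273.15 = 1311.15 K.
T_m = 509 °C → 509 + 273.15 = 782.15 K.
First-stage efficiency η₁ = 1 − T_m/T_H = 1 − 782.15/1311.15 = 0.4035.
W₁ = η₁·Q_H = 0.4035 × 76.2 = 30.7 kJ.

W₁ ≈ 30.7 kJ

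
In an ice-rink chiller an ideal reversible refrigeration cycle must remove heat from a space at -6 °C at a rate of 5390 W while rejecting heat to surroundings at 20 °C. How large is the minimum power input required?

T_H = 20 °C → 20 + 273.15 = 293.15 K.
T_C = -6 °C → -6 + 273.15 = 267.15 K.
The reversible coefficient of performance is COP_R = T_C/(T_H − T_C) = 267.15/26.00 = 10.2750.
W = Q_C/COP_R = 5390/10.2750 = 524.6 W.

Ẇ_in ≈ 524.6 W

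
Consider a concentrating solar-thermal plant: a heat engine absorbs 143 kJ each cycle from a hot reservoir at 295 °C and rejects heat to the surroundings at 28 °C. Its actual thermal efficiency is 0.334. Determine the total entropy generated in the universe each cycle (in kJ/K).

ΔS_univ ≈ 0.0646 kJ/K

T_H = 295 °C → 295 + 273.15 = 568.15 K.
T_C = 28 °C → 28 + 273.15 = 301.15 K.
W = η·Q_H = 0.334 × 143 = 47.76 kJ, so Q_C = Q_H − W = 95.24 kJ.
Reservoir entropy changes: ΔS_H = −Q_H/T_H = −143/568.15 = -0.2517 kJ/K and ΔS_C = +Q_C/T_C = 95.24/301.15 = 0.3162 kJ/K.
ΔS_univ = −Q_H/T_H + Q_C/T_C = 0.0646 kJ/K (> 0, since η = 0.334 < η_Carnot = 0.470).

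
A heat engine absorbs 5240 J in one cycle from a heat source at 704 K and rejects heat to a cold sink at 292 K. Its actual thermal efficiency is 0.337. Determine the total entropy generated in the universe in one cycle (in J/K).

W = η·Q_H = 0.337 × 5240 = 1766 J, so Q_C = Q_H − W = 3474 J.
Reservoir entropy changes: ΔS_H = −Q_H/T_H = −5240/704.00 = -7.443 J/K and ΔS_C = +Q_C/T_C = 3474/292.00 = 11.90 J/K.
ΔS_univ = −Q_H/T_H + Q_C/T_C = 4.454 J/K (> 0, since η = 0.337 < η_Carnot = 0.585).

ΔS_univ ≈ 4.454 J/K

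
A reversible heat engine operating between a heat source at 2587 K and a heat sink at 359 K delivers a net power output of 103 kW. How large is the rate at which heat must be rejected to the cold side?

Q̇_C ≈ 16.6 kW

For a reversible engine, η = 1 − T_C/T_H = 1 − 359.00/2587.00 = 0.8612.
Since Q_C/Q_H = T_C/T_H and Q_H = W/η, Q_C = W·T_C/(T_H − T_C) = 103 × 359.00/2228.00 = 16.6 kW.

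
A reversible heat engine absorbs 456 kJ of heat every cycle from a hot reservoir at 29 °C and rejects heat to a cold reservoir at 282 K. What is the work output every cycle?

T_H = 29 °C → 29 + 273.15 = 302.15 K.
For a reversible engine, η = 1 − T_C/T_H = 1 − 282.00/302.15 = 0.0667.
W = η·Q_H = 0.0667 × 456 = 30.4 kJ.

W ≈ 30.4 kJ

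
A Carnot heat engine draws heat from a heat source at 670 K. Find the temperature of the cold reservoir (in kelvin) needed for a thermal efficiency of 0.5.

T_C ≈ 335 K

From η = 1 − T_C/T_H, T_C = T_H·(1 − η) = 670.00 × (1 − 0.5) = 335 K.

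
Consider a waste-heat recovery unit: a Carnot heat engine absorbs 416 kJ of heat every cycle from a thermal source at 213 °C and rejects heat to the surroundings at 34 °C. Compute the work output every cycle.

T_H = 213 °C → 213 + 273.15 = 486.15 K.
T_C = 34 °C → 34 + 273.15 = 307.15 K.
The Carnot efficiency is η = 1 − T_C/T_H = 1 − 307.15/486.15 = 0.3682.
W = η·Q_H = 0.3682 × 416 = 153 kJ.

W ≈ 153 kJ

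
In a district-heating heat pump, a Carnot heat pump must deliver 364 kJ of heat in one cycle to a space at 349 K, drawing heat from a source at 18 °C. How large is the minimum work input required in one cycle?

W_in ≈ 60.3 kJ

T_C = 18 °C → 18 + 273.15 = 291.15 K.
Reversible heating COP: COP_HP = T_H/(T_H − T_C) = 349.00/57.85 = 6.0328.
W = Q_H/COP_HP = 364/6.0328 = 60.3 kJ.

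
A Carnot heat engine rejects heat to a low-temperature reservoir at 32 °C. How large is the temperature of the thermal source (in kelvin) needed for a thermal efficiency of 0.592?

T_H ≈ 747.9 K

T_C = 32 °C → 32 + 273.15 = 305.15 K.
From η = 1 − T_C/T_H, solving for T_H gives T_H = T_C/(1 − η) = 305.15/(1 − 0.592) = 747.9 K.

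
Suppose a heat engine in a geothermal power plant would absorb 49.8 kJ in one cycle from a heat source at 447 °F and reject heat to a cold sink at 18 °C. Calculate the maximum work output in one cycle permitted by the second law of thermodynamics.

W_max ≈ 21.0 kJ

T_H = 447 °F → (447 − 32) × 5/9 = 230.56 °C = 503.71 K.
T_C = 18 °C → 18 + 273.15 = 291.15 K.
The upper bound on efficiency is η_max = 1 − T_C/T_H = 1 − 291.15/503.71 = 0.4220.
W_max = η_max · Q_H = 0.4220 × 49.8 = 21.0 kJ.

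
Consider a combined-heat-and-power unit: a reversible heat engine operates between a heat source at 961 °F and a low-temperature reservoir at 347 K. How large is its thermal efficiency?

η ≈ 0.560

T_H = 961 °F → (961 − 32) × 5/9 = 516.11 °C = 789.26 K.
The Carnot efficiency is η = 1 − T_C/T_H = 1 − 347.00/789.26 = 0.560.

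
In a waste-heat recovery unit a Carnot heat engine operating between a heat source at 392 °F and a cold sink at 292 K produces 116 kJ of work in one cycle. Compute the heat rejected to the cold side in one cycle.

T_H = 392 °F → (392 − 32) × 5/9 = 200.00 °C = 473.15 K.
Carnot efficiency: η = 1 − T_C/T_H = 1 − 292.00/473.15 = 0.3829.
Since Q_C/Q_H = T_C/T_H and Q_H = W/η, Q_C = W·T_C/(T_H − T_C) = 116 × 292.00/181.15 = 187 kJ.

Q_C ≈ 187 kJ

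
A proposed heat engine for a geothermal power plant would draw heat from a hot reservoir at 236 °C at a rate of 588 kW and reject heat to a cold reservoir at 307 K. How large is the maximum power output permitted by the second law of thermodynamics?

Ẇ_max ≈ 233.5 kW

T_H = 236 °C → 236 + 273.15 = 509.15 K.
The upper bound on efficiency is η_max = 1 − T_C/T_H = 1 − 307.00/509.15 = 0.3970.
W_max = η_max · Q_H = 0.3970 × 588 = 233.5 kW.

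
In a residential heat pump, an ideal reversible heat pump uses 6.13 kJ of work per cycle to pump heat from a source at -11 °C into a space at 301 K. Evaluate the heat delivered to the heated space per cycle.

T_C = -11 °C → -11 + 273.15 = 262.15 K.
For a reversible heat pump, COP_HP = T_H/(T_H − T_C) = 301.00/38.85 = 7.7477.
Q_H = COP_HP · W = 7.7477 × 6.13 = 47.5 kJ.

Q_H ≈ 47.5 kJ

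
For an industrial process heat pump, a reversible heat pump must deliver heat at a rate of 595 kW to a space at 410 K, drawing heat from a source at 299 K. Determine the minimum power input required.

Ẇ_in ≈ 161.1 kW

The Carnot heat-pump COP is COP_HP = T_H/(T_H − T_C) = 410.00/111.00 = 3.6937.
W = Q_H/COP_HP = 595/3.6937 = 161.1 kW.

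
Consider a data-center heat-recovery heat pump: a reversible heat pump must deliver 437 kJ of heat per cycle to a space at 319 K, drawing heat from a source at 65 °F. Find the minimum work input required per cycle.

W_in ≈ 37.7 kJ

T_C = 65 °F → (65 − 32) × 5/9 = 18.33 °C = 291.48 K.
For a reversible heat pump, COP_HP = T_H/(T_H − T_C) = 319.00/27.52 = 11.5930.
W = Q_H/COP_HP = 437/11.5930 = 37.7 kJ.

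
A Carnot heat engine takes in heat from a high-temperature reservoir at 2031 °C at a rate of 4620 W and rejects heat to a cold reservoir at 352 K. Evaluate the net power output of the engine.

Ẇ ≈ 3910 W

T_H = 2031 °C → 2031 + 273.15 = 2304.15 K.
Since the cycle is reversible, η = 1 − T_C/T_H = 1 − 352.00/2304.15 = 0.8472.
W = η·Q_H = 0.8472 × 4620 = 3910 W.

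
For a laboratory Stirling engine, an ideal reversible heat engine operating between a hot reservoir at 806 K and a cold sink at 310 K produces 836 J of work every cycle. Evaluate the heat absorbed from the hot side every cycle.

Q_H ≈ 1358 J

The Carnot efficiency is η = 1 − T_C/T_H = 1 − 310.00/806.00 = 0.6154.
Q_H = W/η = 836/0.6154 = 1358 J.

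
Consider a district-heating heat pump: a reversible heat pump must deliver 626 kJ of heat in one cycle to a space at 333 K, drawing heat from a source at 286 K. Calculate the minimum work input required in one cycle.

For a reversible heat pump, COP_HP = T_H/(T_H − T_C) = 333.00/47.00 = 7.0851.
W = Q_H/COP_HP = 626/7.0851 = 88.4 kJ.

W_in ≈ 88.4 kJ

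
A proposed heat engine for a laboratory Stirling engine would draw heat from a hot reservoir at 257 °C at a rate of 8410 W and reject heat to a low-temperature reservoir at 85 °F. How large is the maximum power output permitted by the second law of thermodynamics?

Ẇ_max ≈ 3610 W

T_H = 257 °C → 257 + 273.15 = 530.15 K.
T_C = 85 °F → (85 − 32) × 5/9 = 29.44 °C = 302.59 K.
By the Carnot theorem, η_max = 1 − T_C/T_H = 1 − 302.59/530.15 = 0.4292.
W_max = η_max · Q_H = 0.4292 × 8410 = 3610 W.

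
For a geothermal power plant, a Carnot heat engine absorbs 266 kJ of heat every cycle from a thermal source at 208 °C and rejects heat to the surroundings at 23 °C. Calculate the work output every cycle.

W ≈ 102 kJ

T_H = 208 °C → 208 + 273.15 = 481.15 K.
T_C = 23 °C → 23 + 273.15 = 296.15 K.
η_rev = 1 − T_C/T_H = 1 − 296.15/481.15 = 0.3845.
W = η·Q_H = 0.3845 × 266 = 102 kJ.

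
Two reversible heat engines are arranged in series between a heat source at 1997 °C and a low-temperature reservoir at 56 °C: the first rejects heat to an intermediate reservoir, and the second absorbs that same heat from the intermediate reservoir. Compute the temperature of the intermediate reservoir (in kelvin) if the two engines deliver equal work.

T_m ≈ 1300 K

T_H = 1997 °C → 1997 + 273.15 = 2270.15 K.
T_C = 56 °C → 56 + 273.15 = 329.15 K.
For reversible stages Q_m = Q_H·(T_m/T_H). Setting W₁ = Q_H(1 − T_m/T_H) equal to W₂ = Q_m(1 − T_C/T_m) = Q_H·(T_m − T_C)/T_H gives T_H − T_m = T_m − T_C, so T_m = (T_H + T_C)/2 = (2270.15 + 329.15)/2 = 1300 K.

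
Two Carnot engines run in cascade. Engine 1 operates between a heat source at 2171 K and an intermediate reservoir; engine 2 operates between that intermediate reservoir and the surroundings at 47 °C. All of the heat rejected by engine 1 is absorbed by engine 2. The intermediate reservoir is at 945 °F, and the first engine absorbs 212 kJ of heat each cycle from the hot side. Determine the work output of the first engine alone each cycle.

T_C = 47 °C → 47 + 273.15 = 320.15 K.
T_m = 945 °F → (945 − 32) × 5/9 = 507.22 °C = 780.37 K.
First-stage efficiency η₁ = 1 − T_m/T_H = 1 − 780.37/2171.00 = 0.6405.
W₁ = η₁·Q_H = 0.6405 × 212 = 136 kJ.

W₁ ≈ 136 kJ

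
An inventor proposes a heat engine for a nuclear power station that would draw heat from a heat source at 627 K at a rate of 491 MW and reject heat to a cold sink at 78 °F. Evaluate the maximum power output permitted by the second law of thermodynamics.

Ẇ_max ≈ 257 MW

T_C = 78 °F → (78 − 32) × 5/9 = 25.56 °C = 298.71 K.
The second-law ceiling is the Carnot efficiency, η_max = 1 − T_C/T_H = 1 − 298.71/627.00 = 0.5236.
W_max = η_max · Q_H = 0.5236 × 491 = 257 MW.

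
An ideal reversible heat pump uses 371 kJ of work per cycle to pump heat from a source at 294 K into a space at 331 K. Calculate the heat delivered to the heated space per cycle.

COP_HP = T_H/(T_H − T_C) = 331.00/37.00 = 8.9459.
Q_H = COP_HP · W = 8.9459 × 371 = 3320 kJ.

Q_H ≈ 3320 kJ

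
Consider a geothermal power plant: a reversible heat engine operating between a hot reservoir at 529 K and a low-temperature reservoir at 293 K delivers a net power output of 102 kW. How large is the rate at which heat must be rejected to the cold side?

Q̇_C ≈ 127 kW

η_rev = 1 − T_C/T_H = 1 − 293.00/529.00 = 0.4461.
Since Q_C/Q_H = T_C/T_H and Q_H = W/η, Q_C = W·T_C/(T_H − T_C) = 102 × 293.00/236.00 = 127 kW.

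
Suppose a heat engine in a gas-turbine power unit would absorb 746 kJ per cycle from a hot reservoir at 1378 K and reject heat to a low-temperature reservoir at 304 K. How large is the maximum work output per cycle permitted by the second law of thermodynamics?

No engine can exceed the Carnot limit: η_max = 1 − T_C/T_H = 1 − 304.00/1378.00 = 0.7794.
W_max = η_max · Q_H = 0.7794 × 746 = 581.4 kJ.

W_max ≈ 581.4 kJ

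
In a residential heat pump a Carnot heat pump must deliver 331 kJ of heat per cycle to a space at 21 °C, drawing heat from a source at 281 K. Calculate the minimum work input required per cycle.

T_H = 21 °C → 21 + 273.15 = 294.15 K.
The Carnot heat-pump COP is COP_HP = T_H/(T_H − T_C) = 294.15/13.15 = 22.3688.
W = Q_H/COP_HP = 331/22.3688 = 14.80 kJ.

W_in ≈ 14.80 kJ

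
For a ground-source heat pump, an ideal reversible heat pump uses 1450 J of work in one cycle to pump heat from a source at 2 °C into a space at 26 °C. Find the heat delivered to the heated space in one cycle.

Q_H ≈ 18070 J

T_H = 26 °C → 26 + 273.15 = 299.15 K.
T_C = 2 °C → 2 + 273.15 = 275.15 K.
Reversible heating COP: COP_HP = T_H/(T_H − T_C) = 299.15/24.00 = 12.4646.
Q_H = COP_HP · W = 12.4646 × 1450 = 18070 J.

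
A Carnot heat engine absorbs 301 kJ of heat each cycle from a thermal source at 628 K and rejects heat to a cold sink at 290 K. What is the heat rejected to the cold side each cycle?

η_rev = 1 − T_C/T_H = 1 − 290.00/628.00 = 0.5382.
For a reversible cycle Q_C/Q_H = T_C/T_H, so Q_C = 301 × 290.00/628.00 = 139 kJ.

Q_C ≈ 139 kJ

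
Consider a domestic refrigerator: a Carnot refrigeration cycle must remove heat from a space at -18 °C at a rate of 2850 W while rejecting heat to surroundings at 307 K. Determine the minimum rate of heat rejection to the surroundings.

Q̇_H ≈ 3430 W

T_C = -18 °C → -18 + 273.15 = 255.15 K.
For a reversible cycle Q_H/Q_C = T_H/T_C, so Q_H = Q_C·T_H/T_C = 2850 × 307.00/255.15 = 3430 W.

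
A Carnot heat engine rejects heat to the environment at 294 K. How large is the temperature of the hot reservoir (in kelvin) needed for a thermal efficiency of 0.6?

From η = 1 − T_C/T_H, solving for T_H gives T_H = T_C/(1 − η) = 294.00/(1 − 0.6) = 735 K.

T_H ≈ 735 K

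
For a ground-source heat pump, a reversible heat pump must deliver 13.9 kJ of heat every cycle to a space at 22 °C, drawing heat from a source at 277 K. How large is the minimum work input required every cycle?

T_H = 22 °C → 22 + 273.15 = 295.15 K.
COP_HP = T_H/(T_H − T_C) = 295.15/18.15 = 16.2617.
W = Q_H/COP_HP = 13.9/16.2617 = 0.855 kJ.

W_in ≈ 0.855 kJ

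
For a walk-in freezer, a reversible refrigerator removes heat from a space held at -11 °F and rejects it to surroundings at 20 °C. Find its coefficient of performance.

T_H = 20 °C → 20 + 273.15 = 293.15 K.
T_C = -11 °F → (-11 − 32) × 5/9 = -23.89 °C = 249.26 K.
COP_R = T_C/(T_H − T_C) = 249.26/(293.15 − 249.26) = 5.68.

COP_R ≈ 5.68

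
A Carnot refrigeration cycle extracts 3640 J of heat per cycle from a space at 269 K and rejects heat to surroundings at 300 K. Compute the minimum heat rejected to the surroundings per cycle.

For a reversible cycle Q_H/Q_C = T_H/T_C, so Q_H = Q_C·T_H/T_C = 3640 × 300.00/269.00 = 4060 J.

Q_H ≈ 4060 J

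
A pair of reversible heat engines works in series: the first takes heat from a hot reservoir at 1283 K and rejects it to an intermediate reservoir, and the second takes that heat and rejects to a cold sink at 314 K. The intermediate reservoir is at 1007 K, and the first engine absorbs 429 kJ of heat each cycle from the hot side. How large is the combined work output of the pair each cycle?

W_total ≈ 324.0 kJ

Two reversible stages in series are equivalent to a single Carnot engine between T_H and T_C, so η_total = 1 − T_C/T_H = 1 − 314.00/1283.00 = 0.7553.
W_total = η_total · Q_H = 0.7553 × 429 = 324.0 kJ.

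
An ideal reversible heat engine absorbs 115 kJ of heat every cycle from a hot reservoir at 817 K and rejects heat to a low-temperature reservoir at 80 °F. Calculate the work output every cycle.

W ≈ 72.8 kJ

T_C = 80 °F → (80 − 32) × 5/9 = 26.67 °C = 299.82 K.
Carnot efficiency: η = 1 − T_C/T_H = 1 − 299.82/817.00 = 0.6330.
W = η·Q_H = 0.6330 × 115 = 72.8 kJ.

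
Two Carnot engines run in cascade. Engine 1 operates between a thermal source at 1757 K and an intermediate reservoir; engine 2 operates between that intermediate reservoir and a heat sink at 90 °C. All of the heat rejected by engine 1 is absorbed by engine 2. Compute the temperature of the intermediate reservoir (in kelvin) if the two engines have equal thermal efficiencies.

T_C = 90 °C → 90 + 273.15 = 363.15 K.
Equal efficiencies require 1 − T_m/T_H = 1 − T_C/T_m, i.e. T_m/T_H = T_C/T_m, so T_m = √(T_H·T_C) = √(1757.00 × 363.15) = 798.8 K.

T_m ≈ 798.8 K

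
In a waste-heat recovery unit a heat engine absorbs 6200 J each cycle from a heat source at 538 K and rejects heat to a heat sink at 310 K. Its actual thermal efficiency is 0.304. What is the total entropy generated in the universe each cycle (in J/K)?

W = η·Q_H = 0.304 × 6200 = 1885 J, so Q_C = Q_H − W = 4315 J.
Entropy balance on the reservoirs: −Q_H/T_H = -11.52 J/K, +Q_C/T_C = 13.92 J/K.
ΔS_univ = −Q_H/T_H + Q_C/T_C = 2.396 J/K (> 0, since η = 0.304 < η_Carnot = 0.424).

ΔS_univ ≈ 2.396 J/K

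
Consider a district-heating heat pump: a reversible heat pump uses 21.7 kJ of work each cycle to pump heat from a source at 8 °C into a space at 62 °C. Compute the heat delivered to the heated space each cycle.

Q_H ≈ 135 kJ

T_H = 62 °C → 62 + 273.15 = 335.15 K.
T_C = 8 °C → 8 + 273.15 = 281.15 K.
COP_HP = T_H/(T_H − T_C) = 335.15/54.00 = 6.2065.
Q_H = COP_HP · W = 6.2065 × 21.7 = 135 kJ.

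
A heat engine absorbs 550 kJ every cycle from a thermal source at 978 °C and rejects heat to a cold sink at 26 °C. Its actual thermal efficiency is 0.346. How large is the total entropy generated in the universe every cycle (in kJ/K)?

ΔS_univ ≈ 0.763 kJ/K

T_H = 978 °C → 978 + 273.15 = 1251.15 K.
T_C = 26 °C → 26 + 273.15 = 299.15 K.
W = η·Q_H = 0.346 × 550 = 190.3 kJ, so Q_C = Q_H − W = 359.7 kJ.
Reservoir entropy changes: ΔS_H = −Q_H/T_H = −550/1251.15 = -0.4396 kJ/K and ΔS_C = +Q_C/T_C = 359.7/299.15 = 1.202 kJ/K.
ΔS_univ = −Q_H/T_H + Q_C/T_C = 0.763 kJ/K (> 0, since η = 0.346 < η_Carnot = 0.761).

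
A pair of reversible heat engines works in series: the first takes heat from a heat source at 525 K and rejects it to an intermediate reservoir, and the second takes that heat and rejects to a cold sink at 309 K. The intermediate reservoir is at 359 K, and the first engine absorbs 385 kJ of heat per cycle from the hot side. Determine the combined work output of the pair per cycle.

Two reversible stages in series are equivalent to a single Carnot engine between T_H and T_C, so η_total = 1 − T_C/T_H = 1 − 309.00/525.00 = 0.4114.
W_total = η_total · Q_H = 0.4114 × 385 = 158 kJ.

W_total ≈ 158 kJ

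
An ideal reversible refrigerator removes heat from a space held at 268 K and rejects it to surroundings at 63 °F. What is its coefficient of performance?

COP_R ≈ 11.98

T_H = 63 °F → (63 − 32) × 5/9 = 17.22 °C = 290.37 K.
Carnot COP: COP_R = T_C/(T_H − T_C) = 268.00/(290.37 − 268.00) = 11.98.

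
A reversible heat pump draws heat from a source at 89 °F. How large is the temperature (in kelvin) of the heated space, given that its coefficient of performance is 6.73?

T_C = 89 °F → (89 − 32) × 5/9 = 31.67 °C = 304.82 K.
COP_HP = T_H/(T_H − T_C) ⇒ T_H = T_C·COP_HP/(COP_HP − 1) = 304.82 × 6.73/(6.73 − 1) = 358 K.

T_H ≈ 358 K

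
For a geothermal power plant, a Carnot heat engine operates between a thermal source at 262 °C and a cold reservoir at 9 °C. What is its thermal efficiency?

T_H = 262 °C → 262 + 273.15 = 535.15 K.
T_C = 9 °C → 9 + 273.15 = 282.15 K.
For a reversible engine, η = 1 − T_C/T_H = 1 − 282.15/535.15 = 0.4728.

η ≈ 0.4728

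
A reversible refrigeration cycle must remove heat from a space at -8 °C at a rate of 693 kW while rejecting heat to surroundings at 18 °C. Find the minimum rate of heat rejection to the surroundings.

Q̇_H ≈ 761 kW

T_H = 18 °C → 18 + 273.15 = 291.15 K.
T_C = -8 °C → -8 + 273.15 = 265.15 K.
For a reversible cycle Q_H/Q_C = T_H/T_C, so Q_H = Q_C·T_H/T_C = 693 × 291.15/265.15 = 761 kW.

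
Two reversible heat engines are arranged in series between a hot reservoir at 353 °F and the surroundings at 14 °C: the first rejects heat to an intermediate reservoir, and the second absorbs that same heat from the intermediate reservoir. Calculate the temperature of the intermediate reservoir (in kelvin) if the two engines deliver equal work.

T_m ≈ 369 K

T_H = 353 °F → (353 − 32) × 5/9 = 178.33 °C = 451.48 K.
T_C = 14 °C → 14 + 273.15 = 287.15 K.
For reversible stages Q_m = Q_H·(T_m/T_H). Setting W₁ = Q_H(1 − T_m/T_H) equal to W₂ = Q_m(1 − T_C/T_m) = Q_H·(T_m − T_C)/T_H gives T_H − T_m = T_m − T_C, so T_m = (T_H + T_C)/2 = (451.48 + 287.15)/2 = 369 K.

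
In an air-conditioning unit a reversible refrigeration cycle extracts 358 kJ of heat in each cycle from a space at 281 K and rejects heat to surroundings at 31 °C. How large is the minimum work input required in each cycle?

W_in ≈ 29.49 kJ

T_H = 31 °C → 31 + 273.15 = 304.15 K.
Carnot COP: COP_R = T_C/(T_H − T_C) = 281.00/23.15 = 12.1382.
W = Q_C/COP_R = 358/12.1382 = 29.49 kJ.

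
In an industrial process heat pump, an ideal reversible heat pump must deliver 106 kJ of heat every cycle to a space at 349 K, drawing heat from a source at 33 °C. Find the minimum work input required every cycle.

T_C = 33 °C → 33 + 273.15 = 306.15 K.
For a reversible heat pump, COP_HP = T_H/(T_H − T_C) = 349.00/42.85 = 8.1447.
W = Q_H/COP_HP = 106/8.1447 = 13.0 kJ.

W_in ≈ 13.0 kJ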